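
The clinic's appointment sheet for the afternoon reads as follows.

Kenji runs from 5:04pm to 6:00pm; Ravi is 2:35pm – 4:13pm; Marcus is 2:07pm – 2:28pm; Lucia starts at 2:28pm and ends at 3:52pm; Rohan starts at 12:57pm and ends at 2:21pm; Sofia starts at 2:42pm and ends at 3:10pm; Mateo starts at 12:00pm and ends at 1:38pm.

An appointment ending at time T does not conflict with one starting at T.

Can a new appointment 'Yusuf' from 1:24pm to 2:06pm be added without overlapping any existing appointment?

Mateo: starts 12:00pm before Yusuf ends 2:06pm, and ends 1:38pm after Yusuf starts 1:24pm → overlap.
Rohan: starts 12:57pm before Yusuf ends 2:06pm, and ends 2:21pm after Yusuf starts 1:24pm → overlap.
Marcus: starts 2:07pm at or after Yusuf ends 2:06pm → clear.
Lucia: starts 2:28pm at or after Yusuf ends 2:06pm → clear.
Ravi: starts 2:35pm at or after Yusuf ends 2:06pm → clear.
Sofia: starts 2:42pm at or after Yusuf ends 2:06pm → clear.
Kenji: starts 5:04pm at or after Yusuf ends 2:06pm → clear.
Yusuf overlaps Mateo, Rohan.

No — it overlaps Mateo, Rohan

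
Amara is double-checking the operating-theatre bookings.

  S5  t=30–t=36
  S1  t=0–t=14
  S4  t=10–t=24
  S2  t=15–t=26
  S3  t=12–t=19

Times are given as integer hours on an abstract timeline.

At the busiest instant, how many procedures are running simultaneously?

Sweep the timeline, counting +1 at each start and −1 at each end (ends before starts at a tie):
t=0 start S1 → 1
t=10 start S4 → 2
t=12 start S3 → 3
t=14 end S1 → 2
t=15 start S2 → 3
t=19 end S3 → 2
t=24 end S4 → 1
t=26 end S2 → 0
t=30 start S5 → 1
t=36 end S5 → 0
Peak is 3, at t=12 (S1, S3, S4).

3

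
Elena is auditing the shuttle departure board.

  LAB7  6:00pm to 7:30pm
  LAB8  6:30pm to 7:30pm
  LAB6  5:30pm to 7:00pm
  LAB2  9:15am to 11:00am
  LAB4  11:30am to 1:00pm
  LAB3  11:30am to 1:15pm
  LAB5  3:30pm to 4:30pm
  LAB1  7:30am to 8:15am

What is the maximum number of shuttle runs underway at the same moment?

Sort all start/end points and keep a running count:
7:30am start LAB1 → 1
8:15am end LAB1 → 0
9:15am start LAB2 → 1
11:00am end LAB2 → 0
11:30am start LAB3 → 1
11:30am start LAB4 → 2
1:00pm end LAB4 → 1
1:15pm end LAB3 → 0
3:30pm start LAB5 → 1
4:30pm end LAB5 → 0
5:30pm start LAB6 → 1
6:00pm start LAB7 → 2
6:30pm start LAB8 → 3
7:00pm end LAB6 → 2
7:30pm end LAB7 → 1
7:30pm end LAB8 → 0
Peak is 3, at 6:30pm (LAB6, LAB7, LAB8).

3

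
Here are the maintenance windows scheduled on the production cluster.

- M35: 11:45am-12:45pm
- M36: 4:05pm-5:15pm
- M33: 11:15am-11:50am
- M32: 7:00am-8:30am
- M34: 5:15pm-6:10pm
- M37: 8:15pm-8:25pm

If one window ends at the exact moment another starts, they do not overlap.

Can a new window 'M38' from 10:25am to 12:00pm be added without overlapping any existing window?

M32: ends 8:30am at or before M38 starts 10:25am → clear.
M33: starts 11:15am before M38 ends 12:00pm, and ends 11:50am after M38 starts 10:25am → overlap.
M35: starts 11:45am before M38 ends 12:00pm, and ends 12:45pm after M38 starts 10:25am → overlap.
M36: starts 4:05pm at or after M38 ends 12:00pm → clear.
M34: starts 5:15pm at or after M38 ends 12:00pm → clear.
M37: starts 8:15pm at or after M38 ends 12:00pm → clear.
M38 overlaps M33, M35.

No — it overlaps M33, M35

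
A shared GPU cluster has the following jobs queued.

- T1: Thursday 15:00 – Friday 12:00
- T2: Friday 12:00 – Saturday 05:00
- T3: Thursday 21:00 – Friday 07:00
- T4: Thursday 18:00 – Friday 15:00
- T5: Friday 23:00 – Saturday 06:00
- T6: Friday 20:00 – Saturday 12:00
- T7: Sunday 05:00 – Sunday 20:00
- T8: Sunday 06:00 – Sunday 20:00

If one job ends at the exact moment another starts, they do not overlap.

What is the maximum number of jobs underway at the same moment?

3

Walk through starts and ends in time order (an end at T is processed before a start at T):
Thursday 15:00 start T1 → 1
Thursday 18:00 start T4 → 2
Thursday 21:00 start T3 → 3
Friday 07:00 end T3 → 2
Friday 12:00 end T1 → 1
Friday 12:00 start T2 → 2
Friday 15:00 end T4 → 1
Friday 20:00 start T6 → 2
Friday 23:00 start T5 → 3
Saturday 05:00 end T2 → 2
Saturday 06:00 end T5 → 1
Saturday 12:00 end T6 → 0
Sunday 05:00 start T7 → 1
Sunday 06:00 start T8 → 2
Sunday 20:00 end T7 → 1
Sunday 20:00 end T8 → 0
Peak is 3, at Thursday 21:00 (T1, T3, T4).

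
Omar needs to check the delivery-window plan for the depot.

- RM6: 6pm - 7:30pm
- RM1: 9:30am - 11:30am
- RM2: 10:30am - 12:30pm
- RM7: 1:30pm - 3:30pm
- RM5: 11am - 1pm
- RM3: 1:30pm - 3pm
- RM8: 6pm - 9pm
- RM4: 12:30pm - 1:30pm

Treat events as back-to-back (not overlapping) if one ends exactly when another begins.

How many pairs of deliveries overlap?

6

Sorted by start: RM1, RM2, RM5, RM4, RM3, RM7, RM6, RM8.
RM2 starts before RM1 ends → RM1 and RM2 overlap.
RM5 starts before RM1 ends → RM1 and RM5 overlap.
RM4 starts after RM1 ends, so nothing later overlaps RM1 either.
RM5 starts before RM2 ends → RM2 and RM5 overlap.
RM4 starts exactly when RM2 ends (back-to-back, no overlap), so nothing later overlaps RM2 either.
RM4 starts before RM5 ends → RM5 and RM4 overlap.
RM3 starts after RM5 ends, so nothing later overlaps RM5 either.
RM3 starts exactly when RM4 ends (back-to-back, no overlap), so nothing later overlaps RM4 either.
RM7 starts before RM3 ends → RM3 and RM7 overlap.
RM6 starts after RM3 ends, so nothing later overlaps RM3 either.
RM6 starts after RM7 ends, so nothing later overlaps RM7 either.
RM8 starts before RM6 ends → RM6 and RM8 overlap.
Overlapping pairs: RM1 & RM2, RM1 & RM5, RM2 & RM5, RM3 & RM7, RM4 & RM5, RM6 & RM8 — 6 in total.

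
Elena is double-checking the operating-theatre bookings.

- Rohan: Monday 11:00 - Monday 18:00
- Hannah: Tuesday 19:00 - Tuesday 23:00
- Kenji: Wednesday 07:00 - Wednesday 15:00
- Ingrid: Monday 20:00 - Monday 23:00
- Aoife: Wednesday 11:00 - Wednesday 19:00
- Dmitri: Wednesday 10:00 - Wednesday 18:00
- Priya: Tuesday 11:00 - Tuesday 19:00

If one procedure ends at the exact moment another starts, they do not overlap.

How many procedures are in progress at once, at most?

Sweep the timeline, counting +1 at each start and −1 at each end (ends before starts at a tie):
Monday 11:00 start Rohan → 1
Monday 18:00 end Rohan → 0
Monday 20:00 start Ingrid → 1
Monday 23:00 end Ingrid → 0
Tuesday 11:00 start Priya → 1
Tuesday 19:00 end Priya → 0
Tuesday 19:00 start Hannah → 1
Tuesday 23:00 end Hannah → 0
Wednesday 07:00 start Kenji → 1
Wednesday 10:00 start Dmitri → 2
Wednesday 11:00 start Aoife → 3
Wednesday 15:00 end Kenji → 2
Wednesday 18:00 end Dmitri → 1
Wednesday 19:00 end Aoife → 0
Peak is 3, at Wednesday 11:00 (Aoife, Dmitri, Kenji).

3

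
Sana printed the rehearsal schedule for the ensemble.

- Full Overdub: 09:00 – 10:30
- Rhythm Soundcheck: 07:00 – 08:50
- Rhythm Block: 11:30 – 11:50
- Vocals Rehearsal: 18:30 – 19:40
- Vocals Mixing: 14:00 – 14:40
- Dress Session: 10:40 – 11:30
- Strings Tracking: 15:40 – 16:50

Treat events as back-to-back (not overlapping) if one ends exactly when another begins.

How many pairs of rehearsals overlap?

Check each pair: they overlap iff neither finishes before the other starts.
Sorted by start: Rhythm Soundcheck, Full Overdub, Dress Session, Rhythm Block, Vocals Mixing, Strings Tracking, Vocals Rehearsal.
Full Overdub starts after Rhythm Soundcheck ends; Rhythm Soundcheck is clear from here.
Dress Session starts after Full Overdub ends; Full Overdub is clear from here.
Rhythm Block starts exactly when Dress Session ends (back-to-back, no overlap); Dress Session is clear from here.
Vocals Mixing starts after Rhythm Block ends; Rhythm Block is clear from here.
Strings Tracking starts after Vocals Mixing ends; Vocals Mixing is clear from here.
Vocals Rehearsal starts after Strings Tracking ends.
No pair overlaps.

0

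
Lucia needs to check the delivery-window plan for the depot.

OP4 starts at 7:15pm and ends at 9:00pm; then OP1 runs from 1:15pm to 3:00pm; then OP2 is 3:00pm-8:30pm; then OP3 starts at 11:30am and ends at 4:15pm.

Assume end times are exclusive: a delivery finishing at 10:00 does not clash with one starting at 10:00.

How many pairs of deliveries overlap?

3

Check each pair: they overlap iff neither finishes before the other starts.
Sorted by start: OP3, OP1, OP2, OP4.
OP1 starts before OP3 ends → OP3 and OP1 overlap.
OP2 starts before OP3 ends → OP3 and OP2 overlap.
OP4 starts after OP3 ends.
OP2 starts exactly when OP1 ends (back-to-back, no overlap) — done with OP1.
OP4 starts before OP2 ends → OP2 and OP4 overlap.
Overlapping pairs: OP1 & OP3, OP2 & OP3, OP2 & OP4 — 3 in total.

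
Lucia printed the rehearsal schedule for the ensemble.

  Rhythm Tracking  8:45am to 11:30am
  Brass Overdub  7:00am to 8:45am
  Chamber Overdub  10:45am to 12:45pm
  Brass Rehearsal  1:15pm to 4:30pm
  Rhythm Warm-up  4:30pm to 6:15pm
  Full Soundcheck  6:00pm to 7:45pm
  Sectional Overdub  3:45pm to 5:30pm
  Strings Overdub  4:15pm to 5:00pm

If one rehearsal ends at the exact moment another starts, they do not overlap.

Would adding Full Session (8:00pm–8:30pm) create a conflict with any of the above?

No — it doesn't clash with anything

Brass Overdub: ends 8:45am at or before Full Session starts 8:00pm → clear.
Rhythm Tracking: ends 11:30am at or before Full Session starts 8:00pm → clear.
Chamber Overdub: ends 12:45pm at or before Full Session starts 8:00pm → clear.
Brass Rehearsal: ends 4:30pm at or before Full Session starts 8:00pm → clear.
Sectional Overdub: ends 5:30pm at or before Full Session starts 8:00pm → clear.
Strings Overdub: ends 5:00pm at or before Full Session starts 8:00pm → clear.
Rhythm Warm-up: ends 6:15pm at or before Full Session starts 8:00pm → clear.
Full Soundcheck: ends 7:45pm at or before Full Session starts 8:00pm → clear.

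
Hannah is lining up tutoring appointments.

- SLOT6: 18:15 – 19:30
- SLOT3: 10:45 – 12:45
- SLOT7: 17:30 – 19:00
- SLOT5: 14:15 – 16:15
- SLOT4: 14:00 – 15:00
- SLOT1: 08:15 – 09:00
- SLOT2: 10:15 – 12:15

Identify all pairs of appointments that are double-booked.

SLOT2 & SLOT3, SLOT4 & SLOT5, SLOT6 & SLOT7

Sorted by start: SLOT1, SLOT2, SLOT3, SLOT4, SLOT5, SLOT7, SLOT6.
SLOT2 starts after SLOT1 ends, so nothing later overlaps SLOT1 either.
SLOT3 starts before SLOT2 ends → SLOT2 and SLOT3 overlap.
SLOT4 starts after SLOT2 ends, so nothing later overlaps SLOT2 either.
SLOT4 starts after SLOT3 ends, so nothing later overlaps SLOT3 either.
SLOT5 starts before SLOT4 ends → SLOT4 and SLOT5 overlap.
SLOT7 starts after SLOT4 ends, so nothing later overlaps SLOT4 either.
SLOT7 starts after SLOT5 ends, so nothing later overlaps SLOT5 either.
SLOT6 starts before SLOT7 ends → SLOT7 and SLOT6 overlap.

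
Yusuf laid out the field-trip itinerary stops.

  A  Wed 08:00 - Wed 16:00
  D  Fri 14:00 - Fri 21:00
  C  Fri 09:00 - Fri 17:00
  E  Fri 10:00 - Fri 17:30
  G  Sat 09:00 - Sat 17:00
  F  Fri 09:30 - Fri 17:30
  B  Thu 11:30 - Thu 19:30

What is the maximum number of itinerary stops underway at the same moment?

4

Sort all start/end points and keep a running count:
Wed 08:00 start A → 1
Wed 16:00 end A → 0
Thu 11:30 start B → 1
Thu 19:30 end B → 0
Fri 09:00 start C → 1
Fri 09:30 start F → 2
Fri 10:00 start E → 3
Fri 14:00 start D → 4
Fri 17:00 end C → 3
Fri 17:30 end E → 2
Fri 17:30 end F → 1
Fri 21:00 end D → 0
Sat 09:00 start G → 1
Sat 17:00 end G → 0
Peak is 4, at Fri 14:00 (C, D, E, F).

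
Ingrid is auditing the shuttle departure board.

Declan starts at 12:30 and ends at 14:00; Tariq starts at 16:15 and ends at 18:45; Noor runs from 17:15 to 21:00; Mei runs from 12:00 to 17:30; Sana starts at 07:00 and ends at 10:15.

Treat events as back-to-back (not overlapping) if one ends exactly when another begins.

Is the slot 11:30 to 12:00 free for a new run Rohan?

Yes — the slot is free

Sana: ends 10:15 at or before Rohan starts 11:30 → clear.
Mei: starts 12:00 at or after Rohan ends 12:00 → clear.
Declan: starts 12:30 at or after Rohan ends 12:00 → clear.
Tariq: starts 16:15 at or after Rohan ends 12:00 → clear.
Noor: starts 17:15 at or after Rohan ends 12:00 → clear.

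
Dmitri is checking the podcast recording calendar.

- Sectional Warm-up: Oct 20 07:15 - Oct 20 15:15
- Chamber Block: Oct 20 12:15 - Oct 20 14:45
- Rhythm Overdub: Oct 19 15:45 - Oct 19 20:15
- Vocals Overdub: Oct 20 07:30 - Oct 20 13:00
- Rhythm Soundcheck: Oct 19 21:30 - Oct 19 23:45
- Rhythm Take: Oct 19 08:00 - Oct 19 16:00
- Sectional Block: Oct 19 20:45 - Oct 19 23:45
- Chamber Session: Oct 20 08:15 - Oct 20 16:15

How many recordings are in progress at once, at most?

Sort all start/end points and keep a running count:
Oct 19 08:00 start Rhythm Take → 1
Oct 19 15:45 start Rhythm Overdub → 2
Oct 19 16:00 end Rhythm Take → 1
Oct 19 20:15 end Rhythm Overdub → 0
Oct 19 20:45 start Sectional Block → 1
Oct 19 21:30 start Rhythm Soundcheck → 2
Oct 19 23:45 end Rhythm Soundcheck → 1
Oct 19 23:45 end Sectional Block → 0
Oct 20 07:15 start Sectional Warm-up → 1
Oct 20 07:30 start Vocals Overdub → 2
Oct 20 08:15 start Chamber Session → 3
Oct 20 12:15 start Chamber Block → 4
Oct 20 13:00 end Vocals Overdub → 3
Oct 20 14:45 end Chamber Block → 2
Oct 20 15:15 end Sectional Warm-up → 1
Oct 20 16:15 end Chamber Session → 0
Peak is 4, at Oct 20 12:15 (Chamber Block, Chamber Session, Sectional Warm-up, Vocals Overdub).

4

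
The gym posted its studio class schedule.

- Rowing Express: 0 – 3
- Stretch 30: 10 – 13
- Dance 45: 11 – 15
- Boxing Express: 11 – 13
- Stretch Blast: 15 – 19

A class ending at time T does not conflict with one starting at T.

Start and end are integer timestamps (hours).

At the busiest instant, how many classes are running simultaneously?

Sweep the timeline, counting +1 at each start and −1 at each end (ends before starts at a tie):
0 start Rowing Express → 1
3 end Rowing Express → 0
10 start Stretch 30 → 1
11 start Boxing Express → 2
11 start Dance 45 → 3
13 end Boxing Express → 2
13 end Stretch 30 → 1
15 end Dance 45 → 0
15 start Stretch Blast → 1
19 end Stretch Blast → 0
Peak is 3, at 11 (Boxing Express, Dance 45, Stretch 30).

3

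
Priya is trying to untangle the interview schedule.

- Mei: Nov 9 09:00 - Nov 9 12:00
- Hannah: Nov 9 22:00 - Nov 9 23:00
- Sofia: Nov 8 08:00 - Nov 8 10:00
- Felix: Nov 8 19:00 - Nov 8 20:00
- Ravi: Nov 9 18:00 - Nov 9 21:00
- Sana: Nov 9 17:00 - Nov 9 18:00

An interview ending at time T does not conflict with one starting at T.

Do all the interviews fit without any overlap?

Sorted by start: Sofia, Felix, Mei, Sana, Ravi, Hannah.
Felix starts after Sofia ends — done with Sofia.
Mei starts after Felix ends — done with Felix.
Sana starts after Mei ends — done with Mei.
Ravi starts exactly when Sana ends (back-to-back, no overlap) — done with Sana.
Hannah starts after Ravi ends.
Every pair is clear; the schedule has no overlaps.

Yes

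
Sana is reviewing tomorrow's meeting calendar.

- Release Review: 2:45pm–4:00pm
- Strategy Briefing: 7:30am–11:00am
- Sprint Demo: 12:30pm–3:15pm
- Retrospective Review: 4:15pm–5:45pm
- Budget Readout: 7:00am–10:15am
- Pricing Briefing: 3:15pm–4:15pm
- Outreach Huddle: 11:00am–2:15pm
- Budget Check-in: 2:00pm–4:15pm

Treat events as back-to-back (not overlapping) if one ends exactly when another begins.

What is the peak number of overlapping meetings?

Walk through starts and ends in time order (an end at T is processed before a start at T):
7:00am start Budget Readout → 1
7:30am start Strategy Briefing → 2
10:15am end Budget Readout → 1
11:00am end Strategy Briefing → 0
11:00am start Outreach Huddle → 1
12:30pm start Sprint Demo → 2
2:00pm start Budget Check-in → 3
2:15pm end Outreach Huddle → 2
2:45pm start Release Review → 3
3:15pm end Sprint Demo → 2
3:15pm start Pricing Briefing → 3
4:00pm end Release Review → 2
4:15pm end Budget Check-in → 1
4:15pm end Pricing Briefing → 0
4:15pm start Retrospective Review → 1
5:45pm end Retrospective Review → 0
Peak is 3, at 2:00pm (Budget Check-in, Outreach Huddle, Sprint Demo).

3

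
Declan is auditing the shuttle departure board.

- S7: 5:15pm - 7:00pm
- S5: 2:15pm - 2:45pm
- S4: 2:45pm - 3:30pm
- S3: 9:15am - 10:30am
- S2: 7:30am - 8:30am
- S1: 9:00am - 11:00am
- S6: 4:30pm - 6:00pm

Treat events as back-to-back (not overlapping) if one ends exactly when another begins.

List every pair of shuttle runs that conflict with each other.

Sorted by start: S2, S1, S3, S5, S4, S6, S7.
S1 starts after S2 ends, so nothing later overlaps S2 either.
S3 starts before S1 ends → S1 and S3 overlap.
S5 starts after S1 ends, so nothing later overlaps S1 either.
S5 starts after S3 ends, so nothing later overlaps S3 either.
S4 starts exactly when S5 ends (back-to-back, no overlap), so nothing later overlaps S5 either.
S6 starts after S4 ends, so nothing later overlaps S4 either.
S7 starts before S6 ends → S6 and S7 overlap.

S1 & S3, S6 & S7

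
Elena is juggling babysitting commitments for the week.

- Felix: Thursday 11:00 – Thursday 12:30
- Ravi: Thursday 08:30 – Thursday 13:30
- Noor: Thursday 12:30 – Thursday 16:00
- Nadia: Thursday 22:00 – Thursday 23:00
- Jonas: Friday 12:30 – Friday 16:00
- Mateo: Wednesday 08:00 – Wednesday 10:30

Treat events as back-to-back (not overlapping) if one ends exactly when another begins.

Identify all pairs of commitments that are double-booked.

Felix & Ravi, Noor & Ravi

Sorted by start: Mateo, Ravi, Felix, Noor, Nadia, Jonas.
Ravi starts after Mateo ends — done with Mateo.
Felix starts before Ravi ends → Ravi and Felix overlap.
Noor starts before Ravi ends → Ravi and Noor overlap.
Nadia starts after Ravi ends — done with Ravi.
Noor starts exactly when Felix ends (back-to-back, no overlap) — done with Felix.
Nadia starts after Noor ends — done with Noor.
Jonas starts after Nadia ends.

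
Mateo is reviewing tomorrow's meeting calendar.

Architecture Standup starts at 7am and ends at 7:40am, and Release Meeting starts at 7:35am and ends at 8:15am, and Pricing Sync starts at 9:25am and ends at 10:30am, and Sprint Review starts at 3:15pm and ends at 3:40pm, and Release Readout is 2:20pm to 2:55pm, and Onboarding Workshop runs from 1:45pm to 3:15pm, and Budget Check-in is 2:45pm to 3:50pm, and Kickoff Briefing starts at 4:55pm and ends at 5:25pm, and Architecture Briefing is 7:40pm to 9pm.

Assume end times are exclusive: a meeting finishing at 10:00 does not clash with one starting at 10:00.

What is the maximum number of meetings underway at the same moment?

3

Walk through starts and ends in time order (an end at T is processed before a start at T):
7am start Architecture Standup → 1
7:35am start Release Meeting → 2
7:40am end Architecture Standup → 1
8:15am end Release Meeting → 0
9:25am start Pricing Sync → 1
10:30am end Pricing Sync → 0
1:45pm start Onboarding Workshop → 1
2:20pm start Release Readout → 2
2:45pm start Budget Check-in → 3
2:55pm end Release Readout → 2
3:15pm end Onboarding Workshop → 1
3:15pm start Sprint Review → 2
3:40pm end Sprint Review → 1
3:50pm end Budget Check-in → 0
4:55pm start Kickoff Briefing → 1
5:25pm end Kickoff Briefing → 0
7:40pm start Architecture Briefing → 1
9pm end Architecture Briefing → 0
Peak is 3, at 2:45pm (Budget Check-in, Onboarding Workshop, Release Readout).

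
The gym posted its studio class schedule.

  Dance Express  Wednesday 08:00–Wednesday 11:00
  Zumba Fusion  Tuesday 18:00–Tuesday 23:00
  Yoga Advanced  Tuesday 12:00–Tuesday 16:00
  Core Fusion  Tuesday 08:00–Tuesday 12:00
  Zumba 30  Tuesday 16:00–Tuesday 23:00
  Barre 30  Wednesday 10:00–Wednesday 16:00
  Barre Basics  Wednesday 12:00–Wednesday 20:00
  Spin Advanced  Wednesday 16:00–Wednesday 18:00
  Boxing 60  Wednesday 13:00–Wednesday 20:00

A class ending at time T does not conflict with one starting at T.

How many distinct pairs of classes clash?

Two intervals overlap when each starts before the other ends.
Sorted by start: Core Fusion, Yoga Advanced, Zumba 30, Zumba Fusion, Dance Express, Barre 30, Barre Basics, Boxing 60, Spin Advanced.
Yoga Advanced starts exactly when Core Fusion ends (back-to-back, no overlap) — done with Core Fusion.
Zumba 30 starts exactly when Yoga Advanced ends (back-to-back, no overlap) — done with Yoga Advanced.
Zumba Fusion starts before Zumba 30 ends → Zumba 30 and Zumba Fusion overlap.
Dance Express starts after Zumba 30 ends — done with Zumba 30.
Dance Express starts after Zumba Fusion ends — done with Zumba Fusion.
Barre 30 starts before Dance Express ends → Dance Express and Barre 30 overlap.
Barre Basics starts after Dance Express ends — done with Dance Express.
Barre Basics starts before Barre 30 ends → Barre 30 and Barre Basics overlap.
Boxing 60 starts before Barre 30 ends → Barre 30 and Boxing 60 overlap.
Spin Advanced starts exactly when Barre 30 ends (back-to-back, no overlap).
Boxing 60 starts before Barre Basics ends → Barre Basics and Boxing 60 overlap.
Spin Advanced starts before Barre Basics ends → Barre Basics and Spin Advanced overlap.
Spin Advanced starts before Boxing 60 ends → Boxing 60 and Spin Advanced overlap.
Overlapping pairs: Barre 30 & Barre Basics, Barre 30 & Boxing 60, Barre 30 & Dance Express, Barre Basics & Boxing 60, Barre Basics & Spin Advanced, Boxing 60 & Spin Advanced, Zumba 30 & Zumba Fusion — 7 in total.

7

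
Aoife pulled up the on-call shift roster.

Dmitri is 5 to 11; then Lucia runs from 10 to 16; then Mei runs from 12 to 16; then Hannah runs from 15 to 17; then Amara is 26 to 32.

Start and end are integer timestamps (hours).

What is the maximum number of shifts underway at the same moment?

Sort all start/end points and keep a running count:
5 start Dmitri → 1
10 start Lucia → 2
11 end Dmitri → 1
12 start Mei → 2
15 start Hannah → 3
16 end Lucia → 2
16 end Mei → 1
17 end Hannah → 0
26 start Amara → 1
32 end Amara → 0
Peak is 3, at 15 (Hannah, Lucia, Mei).

3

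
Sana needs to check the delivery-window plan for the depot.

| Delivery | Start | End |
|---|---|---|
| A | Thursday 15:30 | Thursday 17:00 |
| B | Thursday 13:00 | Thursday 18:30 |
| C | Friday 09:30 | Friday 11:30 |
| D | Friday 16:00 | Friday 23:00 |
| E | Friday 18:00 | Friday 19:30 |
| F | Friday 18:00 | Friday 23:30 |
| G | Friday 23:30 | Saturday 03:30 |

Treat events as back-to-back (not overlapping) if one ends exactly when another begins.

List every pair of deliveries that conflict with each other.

Check each pair: they overlap iff neither finishes before the other starts.
Sorted by start: B, A, C, D, E, F, G.
A starts before B ends → B and A overlap.
C starts after B ends, so nothing later overlaps B either.
C starts after A ends, so nothing later overlaps A either.
D starts after C ends, so nothing later overlaps C either.
E starts before D ends → D and E overlap.
F starts before D ends → D and F overlap.
G starts after D ends.
F starts before E ends → E and F overlap.
G starts after E ends.
G starts exactly when F ends (back-to-back, no overlap).

A & B, D & E, D & F, E & F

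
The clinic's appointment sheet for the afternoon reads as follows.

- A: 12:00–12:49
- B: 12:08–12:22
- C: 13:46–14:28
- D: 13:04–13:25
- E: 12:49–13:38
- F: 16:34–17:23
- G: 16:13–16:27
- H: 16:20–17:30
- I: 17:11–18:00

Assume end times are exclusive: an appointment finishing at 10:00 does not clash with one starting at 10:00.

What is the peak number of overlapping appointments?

Sort all start/end points and keep a running count:
12:00 start A → 1
12:08 start B → 2
12:22 end B → 1
12:49 end A → 0
12:49 start E → 1
13:04 start D → 2
13:25 end D → 1
13:38 end E → 0
13:46 start C → 1
14:28 end C → 0
16:13 start G → 1
16:20 start H → 2
16:27 end G → 1
16:34 start F → 2
17:11 start I → 3
17:23 end F → 2
17:30 end H → 1
18:00 end I → 0
Peak is 3, at 17:11 (F, H, I).

3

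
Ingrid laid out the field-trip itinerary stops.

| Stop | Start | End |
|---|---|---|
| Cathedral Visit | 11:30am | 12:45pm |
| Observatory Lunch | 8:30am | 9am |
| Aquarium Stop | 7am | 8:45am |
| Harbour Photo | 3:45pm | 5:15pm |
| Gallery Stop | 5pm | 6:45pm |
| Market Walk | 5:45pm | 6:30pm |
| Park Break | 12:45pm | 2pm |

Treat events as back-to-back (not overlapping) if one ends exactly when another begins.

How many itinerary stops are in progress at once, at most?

2

Sweep the timeline, counting +1 at each start and −1 at each end (ends before starts at a tie):
7am start Aquarium Stop → 1
8:30am start Observatory Lunch → 2
8:45am end Aquarium Stop → 1
9am end Observatory Lunch → 0
11:30am start Cathedral Visit → 1
12:45pm end Cathedral Visit → 0
12:45pm start Park Break → 1
2pm end Park Break → 0
3:45pm start Harbour Photo → 1
5pm start Gallery Stop → 2
5:15pm end Harbour Photo → 1
5:45pm start Market Walk → 2
6:30pm end Market Walk → 1
6:45pm end Gallery Stop → 0
Peak is 2, at 8:30am (Aquarium Stop, Observatory Lunch).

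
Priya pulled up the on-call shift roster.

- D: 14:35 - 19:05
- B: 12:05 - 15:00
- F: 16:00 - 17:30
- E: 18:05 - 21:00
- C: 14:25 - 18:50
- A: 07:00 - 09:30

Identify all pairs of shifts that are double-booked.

B & C, B & D, C & D, C & E, C & F, D & E, D & F

Two intervals overlap when each starts before the other ends.
Sorted by start: A, B, C, D, F, E.
B starts after A ends; A is clear from here.
C starts before B ends → B and C overlap.
D starts before B ends → B and D overlap.
F starts after B ends; B is clear from here.
D starts before C ends → C and D overlap.
F starts before C ends → C and F overlap.
E starts before C ends → C and E overlap.
F starts before D ends → D and F overlap.
E starts before D ends → D and E overlap.
E starts after F ends.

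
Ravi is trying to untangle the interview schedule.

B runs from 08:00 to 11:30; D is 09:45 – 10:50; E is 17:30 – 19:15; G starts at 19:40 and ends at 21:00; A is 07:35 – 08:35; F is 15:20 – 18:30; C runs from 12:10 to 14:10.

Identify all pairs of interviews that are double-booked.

Check each pair: they overlap iff neither finishes before the other starts.
Sorted by start: A, B, D, C, F, E, G.
B starts before A ends → A and B overlap.
D starts after A ends, so A has no further overlaps.
D starts before B ends → B and D overlap.
C starts after B ends, so B has no further overlaps.
C starts after D ends, so D has no further overlaps.
F starts after C ends, so C has no further overlaps.
E starts before F ends → F and E overlap.
G starts after F ends.
G starts after E ends.

A & B, B & D, E & F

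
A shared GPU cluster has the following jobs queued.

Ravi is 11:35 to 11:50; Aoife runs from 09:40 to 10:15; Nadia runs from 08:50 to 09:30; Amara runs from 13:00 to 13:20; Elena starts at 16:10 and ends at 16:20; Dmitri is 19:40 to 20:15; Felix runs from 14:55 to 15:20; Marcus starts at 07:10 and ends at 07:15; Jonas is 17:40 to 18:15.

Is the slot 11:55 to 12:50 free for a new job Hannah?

Yes — the slot is free

Marcus: ends 07:15 at or before Hannah starts 11:55 → clear.
Nadia: ends 09:30 at or before Hannah starts 11:55 → clear.
Aoife: ends 10:15 at or before Hannah starts 11:55 → clear.
Ravi: ends 11:50 at or before Hannah starts 11:55 → clear.
Amara: starts 13:00 at or after Hannah ends 12:50 → clear.
Felix: starts 14:55 at or after Hannah ends 12:50 → clear.
Elena: starts 16:10 at or after Hannah ends 12:50 → clear.
Jonas: starts 17:40 at or after Hannah ends 12:50 → clear.
Dmitri: starts 19:40 at or after Hannah ends 12:50 → clear.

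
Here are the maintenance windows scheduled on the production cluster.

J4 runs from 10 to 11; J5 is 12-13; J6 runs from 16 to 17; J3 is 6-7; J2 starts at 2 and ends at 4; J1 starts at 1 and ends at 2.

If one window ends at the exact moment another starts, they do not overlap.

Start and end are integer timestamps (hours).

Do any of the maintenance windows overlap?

No

Sorted by start: J1, J2, J3, J4, J5, J6.
J2 starts exactly when J1 ends (back-to-back, no overlap), so J1 has no further overlaps.
J3 starts after J2 ends, so J2 has no further overlaps.
J4 starts after J3 ends, so J3 has no further overlaps.
J5 starts after J4 ends, so J4 has no further overlaps.
J6 starts after J5 ends.
Every pair is clear; the schedule has no overlaps.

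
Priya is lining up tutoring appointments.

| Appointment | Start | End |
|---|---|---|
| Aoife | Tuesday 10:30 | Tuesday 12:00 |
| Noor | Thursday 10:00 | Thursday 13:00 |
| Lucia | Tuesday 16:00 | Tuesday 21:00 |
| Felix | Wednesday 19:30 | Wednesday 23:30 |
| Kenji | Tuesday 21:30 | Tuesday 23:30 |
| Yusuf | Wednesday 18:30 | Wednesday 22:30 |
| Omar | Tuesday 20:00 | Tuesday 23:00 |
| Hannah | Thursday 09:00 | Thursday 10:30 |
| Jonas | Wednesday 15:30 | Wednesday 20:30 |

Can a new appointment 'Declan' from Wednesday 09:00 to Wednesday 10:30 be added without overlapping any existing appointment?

Aoife: ends Tuesday 12:00 at or before Declan starts Wednesday 09:00 → clear.
Lucia: ends Tuesday 21:00 at or before Declan starts Wednesday 09:00 → clear.
Omar: ends Tuesday 23:00 at or before Declan starts Wednesday 09:00 → clear.
Kenji: ends Tuesday 23:30 at or before Declan starts Wednesday 09:00 → clear.
Jonas: starts Wednesday 15:30 at or after Declan ends Wednesday 10:30 → clear.
Yusuf: starts Wednesday 18:30 at or after Declan ends Wednesday 10:30 → clear.
Felix: starts Wednesday 19:30 at or after Declan ends Wednesday 10:30 → clear.
Hannah: starts Thursday 09:00 at or after Declan ends Wednesday 10:30 → clear.
Noor: starts Thursday 10:00 at or after Declan ends Wednesday 10:30 → clear.

Yes — the slot is free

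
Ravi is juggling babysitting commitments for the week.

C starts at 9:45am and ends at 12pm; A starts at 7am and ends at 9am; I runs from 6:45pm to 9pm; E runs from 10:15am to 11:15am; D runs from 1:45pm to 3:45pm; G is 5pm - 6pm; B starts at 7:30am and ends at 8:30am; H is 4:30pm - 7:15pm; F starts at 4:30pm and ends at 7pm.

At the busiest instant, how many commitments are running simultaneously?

Sweep the timeline, counting +1 at each start and −1 at each end (ends before starts at a tie):
7am start A → 1
7:30am start B → 2
8:30am end B → 1
9am end A → 0
9:45am start C → 1
10:15am start E → 2
11:15am end E → 1
12pm end C → 0
1:45pm start D → 1
3:45pm end D → 0
4:30pm start F → 1
4:30pm start H → 2
5pm start G → 3
6pm end G → 2
6:45pm start I → 3
7pm end F → 2
7:15pm end H → 1
9pm end I → 0
Peak is 3, at 5pm (F, G, H).

3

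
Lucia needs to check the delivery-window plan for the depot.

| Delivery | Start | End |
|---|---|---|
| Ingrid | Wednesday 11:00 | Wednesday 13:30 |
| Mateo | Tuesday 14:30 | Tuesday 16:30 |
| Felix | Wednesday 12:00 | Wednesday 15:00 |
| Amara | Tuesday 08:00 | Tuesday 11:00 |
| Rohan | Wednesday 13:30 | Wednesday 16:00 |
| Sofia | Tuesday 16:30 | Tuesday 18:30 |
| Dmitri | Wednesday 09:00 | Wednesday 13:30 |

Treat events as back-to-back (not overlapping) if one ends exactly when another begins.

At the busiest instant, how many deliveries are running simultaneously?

Walk through starts and ends in time order (an end at T is processed before a start at T):
Tuesday 08:00 start Amara → 1
Tuesday 11:00 end Amara → 0
Tuesday 14:30 start Mateo → 1
Tuesday 16:30 end Mateo → 0
Tuesday 16:30 start Sofia → 1
Tuesday 18:30 end Sofia → 0
Wednesday 09:00 start Dmitri → 1
Wednesday 11:00 start Ingrid → 2
Wednesday 12:00 start Felix → 3
Wednesday 13:30 end Dmitri → 2
Wednesday 13:30 end Ingrid → 1
Wednesday 13:30 start Rohan → 2
Wednesday 15:00 end Felix → 1
Wednesday 16:00 end Rohan → 0
Peak is 3, at Wednesday 12:00 (Dmitri, Felix, Ingrid).

3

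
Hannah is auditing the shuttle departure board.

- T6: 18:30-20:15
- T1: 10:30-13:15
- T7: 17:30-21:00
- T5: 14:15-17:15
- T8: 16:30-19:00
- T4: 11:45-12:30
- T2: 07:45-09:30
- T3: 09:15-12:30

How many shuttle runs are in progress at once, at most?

3

Sweep the timeline, counting +1 at each start and −1 at each end (ends before starts at a tie):
07:45 start T2 → 1
09:15 start T3 → 2
09:30 end T2 → 1
10:30 start T1 → 2
11:45 start T4 → 3
12:30 end T3 → 2
12:30 end T4 → 1
13:15 end T1 → 0
14:15 start T5 → 1
16:30 start T8 → 2
17:15 end T5 → 1
17:30 start T7 → 2
18:30 start T6 → 3
19:00 end T8 → 2
20:15 end T6 → 1
21:00 end T7 → 0
Peak is 3, at 11:45 (T1, T3, T4).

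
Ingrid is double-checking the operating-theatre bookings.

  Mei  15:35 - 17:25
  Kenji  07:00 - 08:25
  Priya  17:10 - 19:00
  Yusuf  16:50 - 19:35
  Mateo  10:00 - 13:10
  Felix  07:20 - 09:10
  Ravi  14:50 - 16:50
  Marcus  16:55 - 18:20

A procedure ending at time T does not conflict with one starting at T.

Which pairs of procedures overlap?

Check each pair: they overlap iff neither finishes before the other starts.
Sorted by start: Kenji, Felix, Mateo, Ravi, Mei, Yusuf, Marcus, Priya.
Felix starts before Kenji ends → Kenji and Felix overlap.
Mateo starts after Kenji ends — done with Kenji.
Mateo starts after Felix ends — done with Felix.
Ravi starts after Mateo ends — done with Mateo.
Mei starts before Ravi ends → Ravi and Mei overlap.
Yusuf starts exactly when Ravi ends (back-to-back, no overlap) — done with Ravi.
Yusuf starts before Mei ends → Mei and Yusuf overlap.
Marcus starts before Mei ends → Mei and Marcus overlap.
Priya starts before Mei ends → Mei and Priya overlap.
Marcus starts before Yusuf ends → Yusuf and Marcus overlap.
Priya starts before Yusuf ends → Yusuf and Priya overlap.
Priya starts before Marcus ends → Marcus and Priya overlap.

Felix & Kenji, Marcus & Mei, Marcus & Priya, Marcus & Yusuf, Mei & Priya, Mei & Ravi, Mei & Yusuf, Priya & Yusuf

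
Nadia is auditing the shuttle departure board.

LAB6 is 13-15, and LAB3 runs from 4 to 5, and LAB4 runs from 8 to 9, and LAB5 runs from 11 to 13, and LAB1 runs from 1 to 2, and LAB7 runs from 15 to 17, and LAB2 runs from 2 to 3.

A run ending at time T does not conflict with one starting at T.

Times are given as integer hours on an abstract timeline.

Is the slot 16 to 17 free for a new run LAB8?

No — it overlaps LAB7

LAB1: ends 2 at or before LAB8 starts 16 → clear.
LAB2: ends 3 at or before LAB8 starts 16 → clear.
LAB3: ends 5 at or before LAB8 starts 16 → clear.
LAB4: ends 9 at or before LAB8 starts 16 → clear.
LAB5: ends 13 at or before LAB8 starts 16 → clear.
LAB6: ends 15 at or before LAB8 starts 16 → clear.
LAB7: starts 15 before LAB8 ends 17, and ends 17 after LAB8 starts 16 → overlap.
LAB8 overlaps LAB7.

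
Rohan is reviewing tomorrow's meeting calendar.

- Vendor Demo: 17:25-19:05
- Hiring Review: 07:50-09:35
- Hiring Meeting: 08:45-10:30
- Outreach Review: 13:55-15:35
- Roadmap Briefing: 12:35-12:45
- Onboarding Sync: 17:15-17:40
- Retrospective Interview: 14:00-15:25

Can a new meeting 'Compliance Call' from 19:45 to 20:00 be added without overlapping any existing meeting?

Yes — the slot is free

Hiring Review: ends 09:35 at or before Compliance Call starts 19:45 → clear.
Hiring Meeting: ends 10:30 at or before Compliance Call starts 19:45 → clear.
Roadmap Briefing: ends 12:45 at or before Compliance Call starts 19:45 → clear.
Outreach Review: ends 15:35 at or before Compliance Call starts 19:45 → clear.
Retrospective Interview: ends 15:25 at or before Compliance Call starts 19:45 → clear.
Onboarding Sync: ends 17:40 at or before Compliance Call starts 19:45 → clear.
Vendor Demo: ends 19:05 at or before Compliance Call starts 19:45 → clear.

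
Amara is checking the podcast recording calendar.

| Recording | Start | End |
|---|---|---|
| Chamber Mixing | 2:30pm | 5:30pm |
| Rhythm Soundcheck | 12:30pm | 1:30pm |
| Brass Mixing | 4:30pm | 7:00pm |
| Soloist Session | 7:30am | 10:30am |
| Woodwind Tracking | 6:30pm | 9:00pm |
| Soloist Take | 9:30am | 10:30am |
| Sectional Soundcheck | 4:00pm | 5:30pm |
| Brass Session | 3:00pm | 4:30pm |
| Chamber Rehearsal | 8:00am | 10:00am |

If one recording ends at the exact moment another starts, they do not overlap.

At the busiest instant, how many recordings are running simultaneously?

3

Sort all start/end points and keep a running count:
7:30am start Soloist Session → 1
8:00am start Chamber Rehearsal → 2
9:30am start Soloist Take → 3
10:00am end Chamber Rehearsal → 2
10:30am end Soloist Session → 1
10:30am end Soloist Take → 0
12:30pm start Rhythm Soundcheck → 1
1:30pm end Rhythm Soundcheck → 0
2:30pm start Chamber Mixing → 1
3:00pm start Brass Session → 2
4:00pm start Sectional Soundcheck → 3
4:30pm end Brass Session → 2
4:30pm start Brass Mixing → 3
5:30pm end Chamber Mixing → 2
5:30pm end Sectional Soundcheck → 1
6:30pm start Woodwind Tracking → 2
7:00pm end Brass Mixing → 1
9:00pm end Woodwind Tracking → 0
Peak is 3, at 9:30am (Chamber Rehearsal, Soloist Session, Soloist Take).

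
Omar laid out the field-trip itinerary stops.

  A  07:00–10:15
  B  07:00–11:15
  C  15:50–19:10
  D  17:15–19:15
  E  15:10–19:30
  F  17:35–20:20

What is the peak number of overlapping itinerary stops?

4

Walk through starts and ends in time order (an end at T is processed before a start at T):
07:00 start A → 1
07:00 start B → 2
10:15 end A → 1
11:15 end B → 0
15:10 start E → 1
15:50 start C → 2
17:15 start D → 3
17:35 start F → 4
19:10 end C → 3
19:15 end D → 2
19:30 end E → 1
20:20 end F → 0
Peak is 4, at 17:35 (C, D, E, F).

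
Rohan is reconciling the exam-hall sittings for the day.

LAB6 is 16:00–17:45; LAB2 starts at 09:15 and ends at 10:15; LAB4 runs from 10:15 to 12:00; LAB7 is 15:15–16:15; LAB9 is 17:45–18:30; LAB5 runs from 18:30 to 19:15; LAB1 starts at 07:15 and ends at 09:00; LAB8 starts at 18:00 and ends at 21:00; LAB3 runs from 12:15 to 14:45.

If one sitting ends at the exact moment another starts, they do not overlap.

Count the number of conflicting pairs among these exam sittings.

Sorted by start: LAB1, LAB2, LAB4, LAB3, LAB7, LAB6, LAB9, LAB8, LAB5.
LAB2 starts after LAB1 ends, so nothing later overlaps LAB1 either.
LAB4 starts exactly when LAB2 ends (back-to-back, no overlap), so nothing later overlaps LAB2 either.
LAB3 starts after LAB4 ends, so nothing later overlaps LAB4 either.
LAB7 starts after LAB3 ends, so nothing later overlaps LAB3 either.
LAB6 starts before LAB7 ends → LAB7 and LAB6 overlap.
LAB9 starts after LAB7 ends, so nothing later overlaps LAB7 either.
LAB9 starts exactly when LAB6 ends (back-to-back, no overlap), so nothing later overlaps LAB6 either.
LAB8 starts before LAB9 ends → LAB9 and LAB8 overlap.
LAB5 starts exactly when LAB9 ends (back-to-back, no overlap).
LAB5 starts before LAB8 ends → LAB8 and LAB5 overlap.
Overlapping pairs: LAB5 & LAB8, LAB6 & LAB7, LAB8 & LAB9 — 3 in total.

3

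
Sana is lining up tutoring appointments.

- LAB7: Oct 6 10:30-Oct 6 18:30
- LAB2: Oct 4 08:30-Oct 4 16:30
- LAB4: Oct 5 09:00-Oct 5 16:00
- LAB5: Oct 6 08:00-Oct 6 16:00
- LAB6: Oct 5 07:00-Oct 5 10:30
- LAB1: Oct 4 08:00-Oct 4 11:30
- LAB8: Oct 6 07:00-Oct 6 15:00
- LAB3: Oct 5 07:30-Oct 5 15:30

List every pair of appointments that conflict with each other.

Sorted by start: LAB1, LAB2, LAB6, LAB3, LAB4, LAB8, LAB5, LAB7.
LAB2 starts before LAB1 ends → LAB1 and LAB2 overlap.
LAB6 starts after LAB1 ends — done with LAB1.
LAB6 starts after LAB2 ends — done with LAB2.
LAB3 starts before LAB6 ends → LAB6 and LAB3 overlap.
LAB4 starts before LAB6 ends → LAB6 and LAB4 overlap.
LAB8 starts after LAB6 ends — done with LAB6.
LAB4 starts before LAB3 ends → LAB3 and LAB4 overlap.
LAB8 starts after LAB3 ends — done with LAB3.
LAB8 starts after LAB4 ends — done with LAB4.
LAB5 starts before LAB8 ends → LAB8 and LAB5 overlap.
LAB7 starts before LAB8 ends → LAB8 and LAB7 overlap.
LAB7 starts before LAB5 ends → LAB5 and LAB7 overlap.

LAB1 & LAB2, LAB3 & LAB4, LAB3 & LAB6, LAB4 & LAB6, LAB5 & LAB7, LAB5 & LAB8, LAB7 & LAB8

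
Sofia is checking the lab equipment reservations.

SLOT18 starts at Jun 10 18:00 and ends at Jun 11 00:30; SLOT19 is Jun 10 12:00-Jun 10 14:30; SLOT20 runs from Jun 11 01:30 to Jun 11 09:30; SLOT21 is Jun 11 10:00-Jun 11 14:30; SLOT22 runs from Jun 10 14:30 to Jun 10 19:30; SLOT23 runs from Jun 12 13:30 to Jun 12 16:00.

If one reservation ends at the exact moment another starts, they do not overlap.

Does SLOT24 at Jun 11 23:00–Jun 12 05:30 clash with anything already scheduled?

SLOT19: ends Jun 10 14:30 at or before SLOT24 starts Jun 11 23:00 → clear.
SLOT22: ends Jun 10 19:30 at or before SLOT24 starts Jun 11 23:00 → clear.
SLOT18: ends Jun 11 00:30 at or before SLOT24 starts Jun 11 23:00 → clear.
SLOT20: ends Jun 11 09:30 at or before SLOT24 starts Jun 11 23:00 → clear.
SLOT21: ends Jun 11 14:30 at or before SLOT24 starts Jun 11 23:00 → clear.
SLOT23: starts Jun 12 13:30 at or after SLOT24 ends Jun 12 05:30 → clear.

No — it doesn't clash with anything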